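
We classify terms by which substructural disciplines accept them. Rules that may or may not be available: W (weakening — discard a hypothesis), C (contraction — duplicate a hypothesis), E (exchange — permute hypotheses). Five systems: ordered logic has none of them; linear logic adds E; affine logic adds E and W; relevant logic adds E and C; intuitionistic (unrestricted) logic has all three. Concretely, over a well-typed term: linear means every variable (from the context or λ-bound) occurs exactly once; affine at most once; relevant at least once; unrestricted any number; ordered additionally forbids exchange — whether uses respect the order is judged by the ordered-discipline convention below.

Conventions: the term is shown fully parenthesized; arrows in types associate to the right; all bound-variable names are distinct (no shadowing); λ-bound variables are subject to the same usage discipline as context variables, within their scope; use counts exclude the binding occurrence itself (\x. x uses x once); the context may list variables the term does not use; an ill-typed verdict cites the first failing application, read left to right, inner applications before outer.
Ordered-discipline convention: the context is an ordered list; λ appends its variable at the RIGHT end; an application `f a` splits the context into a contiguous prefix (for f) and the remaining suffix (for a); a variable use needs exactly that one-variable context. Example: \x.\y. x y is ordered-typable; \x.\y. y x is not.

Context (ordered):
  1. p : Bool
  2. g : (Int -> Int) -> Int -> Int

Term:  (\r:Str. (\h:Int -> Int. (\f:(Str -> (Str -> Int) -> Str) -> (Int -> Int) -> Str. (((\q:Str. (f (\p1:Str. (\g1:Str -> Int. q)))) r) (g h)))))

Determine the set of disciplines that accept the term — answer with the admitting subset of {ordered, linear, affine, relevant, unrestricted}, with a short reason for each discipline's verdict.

accepted by: affine, unrestricted
use counts: p: 0; g: 1; r (bound): 1; h (bound): 1; f (bound): 1; q (bound): 1; p1 (bound): 0; g1 (bound): 0
uses in reading order: f, q, r, g, h
typing: the term checks, with type Str -> (Int -> Int) -> ((Str -> (Str -> Int) -> Str) -> (Int -> Int) -> Str) -> Str
ordered: ✗, unused: p, p1, g1 — weakening required
linear: ✗, unused: p, p1, g1 — weakening required
affine: ✓, no duplicate uses among p, g, r, h, f, q, p1, g1
relevant: ✗, unused: p, p1, g1 — weakening required
unrestricted: ✓, well-typed at Str -> (Int -> Int) -> ((Str -> (Str -> Int) -> Str) -> (Int -> Int) -> Str) -> Str; no restrictions here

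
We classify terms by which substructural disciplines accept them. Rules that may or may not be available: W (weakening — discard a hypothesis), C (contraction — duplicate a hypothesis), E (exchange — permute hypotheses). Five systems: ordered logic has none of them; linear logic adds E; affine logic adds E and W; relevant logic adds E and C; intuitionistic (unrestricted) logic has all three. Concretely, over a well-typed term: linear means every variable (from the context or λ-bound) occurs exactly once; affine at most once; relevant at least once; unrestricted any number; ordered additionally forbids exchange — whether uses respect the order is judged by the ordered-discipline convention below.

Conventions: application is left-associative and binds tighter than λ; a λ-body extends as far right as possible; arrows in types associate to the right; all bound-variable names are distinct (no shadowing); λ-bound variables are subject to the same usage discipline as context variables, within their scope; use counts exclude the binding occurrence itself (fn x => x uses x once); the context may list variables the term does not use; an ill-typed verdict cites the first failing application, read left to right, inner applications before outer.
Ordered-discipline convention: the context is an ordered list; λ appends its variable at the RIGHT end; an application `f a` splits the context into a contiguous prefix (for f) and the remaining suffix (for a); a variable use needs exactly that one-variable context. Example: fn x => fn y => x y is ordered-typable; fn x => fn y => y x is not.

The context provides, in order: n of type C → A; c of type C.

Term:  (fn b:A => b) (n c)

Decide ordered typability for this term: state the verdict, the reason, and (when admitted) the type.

yes — single-use (n, c, b), ordered derivation ok; term : A
counts: n: 1; c: 1; b [bound]: 1
uses in reading order: b, n, c
typing: well-typed at A
across the five disciplines: ordered ✓, linear ✓, affine ✓, relevant ✓, unrestricted ✓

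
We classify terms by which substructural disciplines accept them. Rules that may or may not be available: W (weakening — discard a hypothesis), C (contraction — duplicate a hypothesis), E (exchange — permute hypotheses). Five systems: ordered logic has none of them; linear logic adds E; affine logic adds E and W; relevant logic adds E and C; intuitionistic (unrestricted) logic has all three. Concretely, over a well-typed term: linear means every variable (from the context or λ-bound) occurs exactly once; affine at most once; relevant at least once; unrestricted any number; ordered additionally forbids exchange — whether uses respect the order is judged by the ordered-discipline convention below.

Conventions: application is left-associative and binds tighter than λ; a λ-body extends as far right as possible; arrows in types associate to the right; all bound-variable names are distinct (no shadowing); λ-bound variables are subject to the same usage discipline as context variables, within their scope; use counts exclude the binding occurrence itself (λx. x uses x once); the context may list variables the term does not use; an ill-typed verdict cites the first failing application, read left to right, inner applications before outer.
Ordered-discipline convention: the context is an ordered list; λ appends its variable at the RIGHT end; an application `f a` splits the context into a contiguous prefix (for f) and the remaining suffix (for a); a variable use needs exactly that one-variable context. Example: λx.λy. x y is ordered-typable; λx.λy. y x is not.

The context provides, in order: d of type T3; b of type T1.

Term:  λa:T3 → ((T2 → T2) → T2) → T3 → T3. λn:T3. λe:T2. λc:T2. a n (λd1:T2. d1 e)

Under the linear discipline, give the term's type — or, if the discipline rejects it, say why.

not well-typed under linear — a type mismatch blocks all five
use counts: d ×0; b ×0; a (λ-bound) ×1; n (λ-bound) ×1; e (λ-bound) ×1; c (λ-bound) ×0; d1 (λ-bound) ×1
order of uses: a, n, d1, e
typing: ill-typed: non-arrow in function slot: T2
across the five disciplines: ordered ✗ | linear ✗ | affine ✗ | relevant ✗ | unrestricted ✗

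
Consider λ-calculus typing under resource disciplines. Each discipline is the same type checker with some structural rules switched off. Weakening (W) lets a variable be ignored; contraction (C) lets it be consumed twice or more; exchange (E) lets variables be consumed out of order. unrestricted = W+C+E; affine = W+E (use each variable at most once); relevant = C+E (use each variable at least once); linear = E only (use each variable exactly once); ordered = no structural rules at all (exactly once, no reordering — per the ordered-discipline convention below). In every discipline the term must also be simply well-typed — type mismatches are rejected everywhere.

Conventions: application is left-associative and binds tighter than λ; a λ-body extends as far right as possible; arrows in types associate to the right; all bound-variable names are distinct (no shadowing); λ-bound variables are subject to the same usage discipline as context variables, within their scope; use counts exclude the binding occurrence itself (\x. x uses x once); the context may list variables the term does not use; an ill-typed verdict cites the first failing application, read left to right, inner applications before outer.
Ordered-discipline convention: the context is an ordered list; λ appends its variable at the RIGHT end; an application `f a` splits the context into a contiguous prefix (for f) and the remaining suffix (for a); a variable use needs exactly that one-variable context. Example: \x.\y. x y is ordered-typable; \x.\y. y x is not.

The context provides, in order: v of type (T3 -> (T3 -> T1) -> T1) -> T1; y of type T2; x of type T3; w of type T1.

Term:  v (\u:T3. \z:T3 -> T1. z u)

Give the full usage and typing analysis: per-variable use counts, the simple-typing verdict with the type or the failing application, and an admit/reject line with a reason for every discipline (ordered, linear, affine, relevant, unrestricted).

usage: v=1, y=0, x=0, w=0, u (λ-bound)=1, z (λ-bound)=1
left-to-right use order: v, z, u
typing: the term checks, with type T1
ordered: ✗ — y, x, w never used (weakening)
linear: ✗ — y, x, w never used (weakening)
affine: ✓ — v, y, x, w, u, z: no repeats, contraction unneeded
relevant: ✗ — y, x, w never used (weakening)
unrestricted: ✓ — simply typable at T1; W, C, E all held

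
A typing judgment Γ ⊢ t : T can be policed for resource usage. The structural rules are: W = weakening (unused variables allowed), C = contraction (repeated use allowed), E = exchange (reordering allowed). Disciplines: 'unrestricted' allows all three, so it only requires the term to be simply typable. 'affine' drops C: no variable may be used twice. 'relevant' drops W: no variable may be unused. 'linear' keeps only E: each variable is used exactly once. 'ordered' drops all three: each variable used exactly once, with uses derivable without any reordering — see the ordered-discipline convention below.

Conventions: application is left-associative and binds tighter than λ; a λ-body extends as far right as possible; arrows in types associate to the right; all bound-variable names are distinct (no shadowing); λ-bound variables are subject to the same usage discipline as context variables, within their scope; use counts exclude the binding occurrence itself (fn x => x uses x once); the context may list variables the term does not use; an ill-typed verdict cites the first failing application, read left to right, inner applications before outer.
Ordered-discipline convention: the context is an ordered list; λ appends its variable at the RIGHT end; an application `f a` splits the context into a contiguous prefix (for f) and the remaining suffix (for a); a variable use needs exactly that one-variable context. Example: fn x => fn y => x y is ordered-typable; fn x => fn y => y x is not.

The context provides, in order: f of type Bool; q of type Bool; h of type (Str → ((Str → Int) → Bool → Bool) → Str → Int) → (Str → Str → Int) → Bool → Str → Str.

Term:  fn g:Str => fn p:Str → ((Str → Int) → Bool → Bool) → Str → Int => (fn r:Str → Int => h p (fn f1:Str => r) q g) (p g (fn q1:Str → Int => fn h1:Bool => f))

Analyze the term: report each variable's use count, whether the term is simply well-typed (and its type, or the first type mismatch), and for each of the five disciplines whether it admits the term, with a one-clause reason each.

usage: f: 1, q: 1, h: 1, g [bound]: 2, p [bound]: 2, r [bound]: 1, f1 [bound]: 0, q1 [bound]: 0, h1 [bound]: 0
order of uses: h, p, r, q, g, p, g, f
typing: the term checks, with type Str → (Str → ((Str → Int) → Bool → Bool) → Str → Int) → Str
ordered ✗ (repeated use of g ×2, p ×2; f1, q1, h1 left unused)
linear ✗ (repeated use of g ×2, p ×2; f1, q1, h1 left unused)
affine ✗ (repeated use of g ×2, p ×2)
relevant ✗ (f1, q1, h1 left unused)
unrestricted ✓ (well-typed at Str → (Str → ((Str → Int) → Bool → Bool) → Str → Int) → Str; no restrictions here)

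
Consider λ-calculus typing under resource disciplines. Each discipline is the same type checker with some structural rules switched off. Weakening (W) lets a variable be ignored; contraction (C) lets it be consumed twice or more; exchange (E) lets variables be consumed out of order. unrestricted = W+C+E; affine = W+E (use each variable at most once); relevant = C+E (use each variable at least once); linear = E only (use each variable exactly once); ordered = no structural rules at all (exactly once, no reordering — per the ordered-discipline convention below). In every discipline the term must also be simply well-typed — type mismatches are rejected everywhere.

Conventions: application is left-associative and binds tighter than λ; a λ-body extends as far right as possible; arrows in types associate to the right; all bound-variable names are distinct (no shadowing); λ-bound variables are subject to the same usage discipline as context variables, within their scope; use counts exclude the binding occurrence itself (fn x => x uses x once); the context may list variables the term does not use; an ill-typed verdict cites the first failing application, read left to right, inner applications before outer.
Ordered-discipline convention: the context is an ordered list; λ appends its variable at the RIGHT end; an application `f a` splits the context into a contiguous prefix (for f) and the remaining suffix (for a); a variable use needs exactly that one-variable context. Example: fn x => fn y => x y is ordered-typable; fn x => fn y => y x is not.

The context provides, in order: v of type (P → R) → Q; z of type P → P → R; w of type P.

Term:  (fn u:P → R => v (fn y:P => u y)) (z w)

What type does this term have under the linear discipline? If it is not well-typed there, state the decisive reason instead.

term : Q
counts: v=1; z=1; w=1; u (λ-bound)=1; y (λ-bound)=1
order of uses: v, u, y, z, w
typing: well-typed — term : Q
summary: ordered ✓; linear ✓; affine ✓; relevant ✓; unrestricted ✓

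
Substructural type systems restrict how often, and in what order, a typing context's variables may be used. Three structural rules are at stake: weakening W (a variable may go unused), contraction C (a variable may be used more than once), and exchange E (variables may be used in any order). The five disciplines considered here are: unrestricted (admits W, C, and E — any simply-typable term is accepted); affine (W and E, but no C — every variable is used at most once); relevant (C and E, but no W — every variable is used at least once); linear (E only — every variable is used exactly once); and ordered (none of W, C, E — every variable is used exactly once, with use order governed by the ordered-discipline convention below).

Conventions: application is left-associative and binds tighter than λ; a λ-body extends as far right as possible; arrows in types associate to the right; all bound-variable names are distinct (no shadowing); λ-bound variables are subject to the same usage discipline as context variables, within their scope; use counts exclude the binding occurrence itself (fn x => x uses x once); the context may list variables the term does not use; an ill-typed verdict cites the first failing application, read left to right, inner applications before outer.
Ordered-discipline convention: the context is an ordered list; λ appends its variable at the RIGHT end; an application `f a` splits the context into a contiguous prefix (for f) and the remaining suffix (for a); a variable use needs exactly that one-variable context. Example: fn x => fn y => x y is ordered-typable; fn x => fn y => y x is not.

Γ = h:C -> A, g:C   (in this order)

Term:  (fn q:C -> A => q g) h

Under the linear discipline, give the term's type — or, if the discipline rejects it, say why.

term : A
counts: h: 1×, g: 1×, q (λ-bound): 1×
order of uses: q, g, h
typing: well-typed — term : A
per-discipline verdicts: ordered ✗, linear ✓, affine ✓, relevant ✓, unrestricted ✓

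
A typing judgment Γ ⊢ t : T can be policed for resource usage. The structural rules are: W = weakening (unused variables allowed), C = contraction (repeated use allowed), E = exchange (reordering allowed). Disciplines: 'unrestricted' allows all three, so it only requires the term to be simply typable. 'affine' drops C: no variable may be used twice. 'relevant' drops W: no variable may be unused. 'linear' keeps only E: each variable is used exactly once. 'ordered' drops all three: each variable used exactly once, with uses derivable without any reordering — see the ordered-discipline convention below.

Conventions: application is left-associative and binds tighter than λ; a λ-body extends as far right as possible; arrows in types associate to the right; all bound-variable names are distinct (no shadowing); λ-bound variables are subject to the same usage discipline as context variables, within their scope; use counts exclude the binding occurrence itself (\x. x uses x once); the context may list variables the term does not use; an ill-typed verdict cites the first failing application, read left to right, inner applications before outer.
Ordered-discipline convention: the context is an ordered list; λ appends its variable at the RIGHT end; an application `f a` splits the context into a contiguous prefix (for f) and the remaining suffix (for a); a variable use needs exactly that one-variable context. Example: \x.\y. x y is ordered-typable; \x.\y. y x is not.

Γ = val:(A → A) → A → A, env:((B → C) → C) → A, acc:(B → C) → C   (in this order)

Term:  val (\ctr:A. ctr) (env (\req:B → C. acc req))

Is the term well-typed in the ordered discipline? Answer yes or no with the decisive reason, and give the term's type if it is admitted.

yes — val, env, acc, ctr, req once each; derivable with no W/C/E; term : A
usage: val: 1×; env: 1×; acc: 1×; ctr (bound): 1×; req (bound): 1×
uses in reading order: val, ctr, env, acc, req
typing: well-typed at A
across the five disciplines: ordered ✓, linear ✓, affine ✓, relevant ✓, unrestricted ✓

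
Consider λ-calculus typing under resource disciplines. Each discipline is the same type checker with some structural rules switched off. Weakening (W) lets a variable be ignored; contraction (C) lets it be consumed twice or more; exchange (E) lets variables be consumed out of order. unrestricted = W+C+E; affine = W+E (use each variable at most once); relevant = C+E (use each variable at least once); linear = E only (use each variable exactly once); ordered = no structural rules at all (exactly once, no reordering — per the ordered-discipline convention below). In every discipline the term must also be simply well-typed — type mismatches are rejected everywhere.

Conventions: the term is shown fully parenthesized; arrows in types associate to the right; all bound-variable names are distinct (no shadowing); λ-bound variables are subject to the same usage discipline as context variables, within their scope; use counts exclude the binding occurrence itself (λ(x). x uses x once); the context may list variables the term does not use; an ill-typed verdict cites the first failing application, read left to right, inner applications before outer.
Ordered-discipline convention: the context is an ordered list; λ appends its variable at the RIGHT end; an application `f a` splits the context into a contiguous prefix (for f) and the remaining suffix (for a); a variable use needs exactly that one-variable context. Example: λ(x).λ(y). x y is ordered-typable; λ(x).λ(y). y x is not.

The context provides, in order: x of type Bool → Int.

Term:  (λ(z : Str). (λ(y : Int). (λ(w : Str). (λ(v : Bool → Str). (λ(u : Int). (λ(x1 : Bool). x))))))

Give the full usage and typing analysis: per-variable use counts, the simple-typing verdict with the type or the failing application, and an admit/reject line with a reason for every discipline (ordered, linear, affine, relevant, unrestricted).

use counts: x ×1, z [bound] ×0, y [bound] ×0, w [bound] ×0, v [bound] ×0, u [bound] ×0, x1 [bound] ×0
uses in reading order: x
typing: the term checks, with type Str → Int → Str → (Bool → Str) → Int → Bool → Bool → Int
ordered: ✗, z, y, w, v, u, x1 left unused
linear: ✗, z, y, w, v, u, x1 left unused
affine: ✓, x, z, y, w, v, u, x1: no repeats, contraction unneeded
relevant: ✗, z, y, w, v, u, x1 left unused
unrestricted: ✓, simply typable at Str → Int → Str → (Bool → Str) → Int → Bool → Bool → Int; W, C, E all held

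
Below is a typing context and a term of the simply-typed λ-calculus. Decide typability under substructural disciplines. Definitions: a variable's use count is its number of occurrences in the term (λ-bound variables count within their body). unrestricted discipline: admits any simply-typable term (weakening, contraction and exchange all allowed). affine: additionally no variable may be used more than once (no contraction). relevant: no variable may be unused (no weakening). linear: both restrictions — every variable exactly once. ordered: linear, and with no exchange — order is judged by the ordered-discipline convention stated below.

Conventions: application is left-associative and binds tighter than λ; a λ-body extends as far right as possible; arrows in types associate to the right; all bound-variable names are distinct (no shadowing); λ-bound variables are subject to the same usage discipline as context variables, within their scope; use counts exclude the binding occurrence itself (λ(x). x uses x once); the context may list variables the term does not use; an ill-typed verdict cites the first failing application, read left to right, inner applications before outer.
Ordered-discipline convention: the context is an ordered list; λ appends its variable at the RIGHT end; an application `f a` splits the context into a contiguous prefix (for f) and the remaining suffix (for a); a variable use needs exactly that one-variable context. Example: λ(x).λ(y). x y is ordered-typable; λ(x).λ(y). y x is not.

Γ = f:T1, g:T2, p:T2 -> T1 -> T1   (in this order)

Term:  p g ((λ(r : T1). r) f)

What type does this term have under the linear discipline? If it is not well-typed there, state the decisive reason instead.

term : T1
usage: f: 1×, g: 1×, p: 1×, r (λ-bound): 1×
order of uses: p, g, r, f
typing: ✓ — T1
across the five disciplines: ordered ✗ · linear ✓ · affine ✓ · relevant ✓ · unrestricted ✓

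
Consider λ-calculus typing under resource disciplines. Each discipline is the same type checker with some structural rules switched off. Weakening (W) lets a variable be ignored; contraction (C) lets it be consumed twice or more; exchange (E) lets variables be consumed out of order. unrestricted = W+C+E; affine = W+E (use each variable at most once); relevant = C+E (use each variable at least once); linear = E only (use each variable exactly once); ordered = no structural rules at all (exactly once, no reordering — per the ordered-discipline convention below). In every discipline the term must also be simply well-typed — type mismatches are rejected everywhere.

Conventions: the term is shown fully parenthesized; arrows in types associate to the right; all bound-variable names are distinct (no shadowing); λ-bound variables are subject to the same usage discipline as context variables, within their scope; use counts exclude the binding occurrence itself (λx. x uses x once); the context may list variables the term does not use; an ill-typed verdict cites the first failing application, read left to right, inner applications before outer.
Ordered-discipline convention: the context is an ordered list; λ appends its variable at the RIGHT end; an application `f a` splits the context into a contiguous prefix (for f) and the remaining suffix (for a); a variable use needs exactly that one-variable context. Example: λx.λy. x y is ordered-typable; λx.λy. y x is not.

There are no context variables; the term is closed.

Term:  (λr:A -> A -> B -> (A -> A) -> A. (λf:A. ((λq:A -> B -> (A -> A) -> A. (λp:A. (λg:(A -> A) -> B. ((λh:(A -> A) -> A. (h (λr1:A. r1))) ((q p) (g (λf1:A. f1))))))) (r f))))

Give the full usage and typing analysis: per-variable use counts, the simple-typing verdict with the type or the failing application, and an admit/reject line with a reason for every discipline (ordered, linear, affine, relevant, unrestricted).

usage: r [bound]=1, f [bound]=1, q [bound]=1, p [bound]=1, g [bound]=1, h [bound]=1, r1 [bound]=1, f1 [bound]=1
use order (left to right): h, r1, q, p, g, f1, r, f
typing: ✓ — (A -> A -> B -> (A -> A) -> A) -> A -> A -> ((A -> A) -> B) -> A
ordered ✓ (one use each (r, f, q, p, g, h, r1, f1); ordered split holds)
linear ✓ (r, f, q, p, g, h, r1, f1: one use apiece)
affine ✓ (at most one use each (r, f, q, p, g, h, r1, f1))
relevant ✓ (at least one use each (r, f, q, p, g, h, r1, f1))
unrestricted ✓ (well-typed at (A -> A -> B -> (A -> A) -> A) -> A -> A -> ((A -> A) -> B) -> A; no restrictions here)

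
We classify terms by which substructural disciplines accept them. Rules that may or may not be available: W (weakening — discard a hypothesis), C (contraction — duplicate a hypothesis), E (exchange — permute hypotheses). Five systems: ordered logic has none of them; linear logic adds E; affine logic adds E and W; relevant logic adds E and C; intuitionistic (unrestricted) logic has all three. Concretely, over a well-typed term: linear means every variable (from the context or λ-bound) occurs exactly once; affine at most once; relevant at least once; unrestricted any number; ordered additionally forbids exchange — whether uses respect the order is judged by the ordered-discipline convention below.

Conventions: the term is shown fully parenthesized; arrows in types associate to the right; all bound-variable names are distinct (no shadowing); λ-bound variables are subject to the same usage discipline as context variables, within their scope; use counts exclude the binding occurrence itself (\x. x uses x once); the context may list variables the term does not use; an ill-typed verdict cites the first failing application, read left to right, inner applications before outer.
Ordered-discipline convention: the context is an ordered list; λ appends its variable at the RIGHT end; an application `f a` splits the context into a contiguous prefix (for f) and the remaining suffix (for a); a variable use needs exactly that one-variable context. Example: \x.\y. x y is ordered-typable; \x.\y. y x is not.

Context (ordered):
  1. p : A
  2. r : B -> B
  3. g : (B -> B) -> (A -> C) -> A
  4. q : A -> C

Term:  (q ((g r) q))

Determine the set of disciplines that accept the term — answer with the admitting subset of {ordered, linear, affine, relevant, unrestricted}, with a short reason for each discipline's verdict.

admitted by: unrestricted
counts: p=0; r=1; g=1; q=2
uses in reading order: q, g, r, q
typing: well-typed at C
ordered: ✗, q ×2 used more than once (contraction); needs weakening: p unused
linear: ✗, q ×2 used more than once (contraction); needs weakening: p unused
affine: ✗, q ×2 used more than once (contraction)
relevant: ✗, needs weakening: p unused
unrestricted: ✓, typability at C is all that's needed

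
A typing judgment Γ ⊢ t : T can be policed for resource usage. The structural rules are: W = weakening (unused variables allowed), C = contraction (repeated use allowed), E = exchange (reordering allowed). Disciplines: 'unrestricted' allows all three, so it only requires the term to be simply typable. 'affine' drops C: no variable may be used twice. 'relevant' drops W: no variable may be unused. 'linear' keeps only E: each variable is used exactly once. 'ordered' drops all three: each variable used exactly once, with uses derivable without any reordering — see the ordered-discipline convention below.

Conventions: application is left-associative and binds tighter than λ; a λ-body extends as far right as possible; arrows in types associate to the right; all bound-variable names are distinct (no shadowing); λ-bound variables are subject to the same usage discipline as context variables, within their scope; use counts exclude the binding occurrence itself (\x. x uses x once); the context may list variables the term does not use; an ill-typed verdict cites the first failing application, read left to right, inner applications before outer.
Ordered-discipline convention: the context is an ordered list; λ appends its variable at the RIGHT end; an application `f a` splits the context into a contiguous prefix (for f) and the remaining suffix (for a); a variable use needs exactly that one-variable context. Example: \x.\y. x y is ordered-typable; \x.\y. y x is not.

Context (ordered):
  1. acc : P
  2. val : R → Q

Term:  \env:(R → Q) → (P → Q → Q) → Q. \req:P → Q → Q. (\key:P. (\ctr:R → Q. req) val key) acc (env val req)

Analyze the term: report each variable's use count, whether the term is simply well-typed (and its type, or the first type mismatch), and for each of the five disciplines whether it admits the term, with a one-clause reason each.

usage: acc: 1, val: 2, env (λ-bound): 1, req (λ-bound): 2, key (λ-bound): 1, ctr (λ-bound): 0
left-to-right use order: req, val, key, acc, env, val, req
typing: well-typed — term : ((R → Q) → (P → Q → Q) → Q) → (P → Q → Q) → Q
ordered: ✗, val ×2, req ×2 used more than once (contraction); ctr never used (weakening)
linear: ✗, val ×2, req ×2 used more than once (contraction); ctr never used (weakening)
affine: ✗, val ×2, req ×2 used more than once (contraction)
relevant: ✗, ctr never used (weakening)
unrestricted: ✓, typability at ((R → Q) → (P → Q → Q) → Q) → (P → Q → Q) → Q is all that's needed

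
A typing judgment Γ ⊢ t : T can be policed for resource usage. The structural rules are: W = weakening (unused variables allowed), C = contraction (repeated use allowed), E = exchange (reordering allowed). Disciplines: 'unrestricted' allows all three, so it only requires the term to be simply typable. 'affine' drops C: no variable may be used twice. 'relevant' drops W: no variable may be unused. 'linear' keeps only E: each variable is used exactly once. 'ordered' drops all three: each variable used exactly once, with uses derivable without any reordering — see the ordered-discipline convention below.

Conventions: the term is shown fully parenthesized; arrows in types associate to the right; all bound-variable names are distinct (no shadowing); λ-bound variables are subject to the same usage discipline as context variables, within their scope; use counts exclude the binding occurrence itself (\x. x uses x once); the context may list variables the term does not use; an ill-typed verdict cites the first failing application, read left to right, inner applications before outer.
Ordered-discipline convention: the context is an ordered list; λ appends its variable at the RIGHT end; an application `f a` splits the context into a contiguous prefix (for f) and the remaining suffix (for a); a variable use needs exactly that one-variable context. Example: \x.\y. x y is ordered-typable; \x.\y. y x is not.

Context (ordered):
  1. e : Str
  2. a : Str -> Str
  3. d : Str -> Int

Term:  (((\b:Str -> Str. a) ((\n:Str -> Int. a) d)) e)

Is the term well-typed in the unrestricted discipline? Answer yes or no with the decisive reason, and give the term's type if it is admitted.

yes — simply typable at Str; W, C, E all held; term : Str
variable uses: e: 1, a: 2, d: 1, b (λ-bound): 0, n (λ-bound): 0
order of uses: a, a, d, e
typing: well-typed at Str
summary: ordered ✗; linear ✗; affine ✗; relevant ✗; unrestricted ✓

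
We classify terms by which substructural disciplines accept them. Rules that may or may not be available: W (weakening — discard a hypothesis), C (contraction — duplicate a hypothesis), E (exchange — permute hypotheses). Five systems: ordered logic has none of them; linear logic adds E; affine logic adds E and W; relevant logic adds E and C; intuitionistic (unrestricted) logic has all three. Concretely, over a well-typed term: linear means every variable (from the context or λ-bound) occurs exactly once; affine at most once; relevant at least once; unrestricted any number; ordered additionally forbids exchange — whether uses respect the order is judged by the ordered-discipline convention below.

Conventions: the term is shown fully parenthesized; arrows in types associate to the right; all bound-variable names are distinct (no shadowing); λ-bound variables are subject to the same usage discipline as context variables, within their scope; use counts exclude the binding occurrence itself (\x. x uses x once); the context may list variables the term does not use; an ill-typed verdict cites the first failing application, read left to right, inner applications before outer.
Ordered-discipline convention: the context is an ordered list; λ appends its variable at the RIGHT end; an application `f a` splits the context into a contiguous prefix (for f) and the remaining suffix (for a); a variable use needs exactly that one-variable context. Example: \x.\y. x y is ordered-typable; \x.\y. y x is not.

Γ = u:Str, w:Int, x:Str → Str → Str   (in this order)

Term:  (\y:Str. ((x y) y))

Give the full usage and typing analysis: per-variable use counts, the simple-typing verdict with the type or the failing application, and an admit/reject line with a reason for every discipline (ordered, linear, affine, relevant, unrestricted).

counts: u: 0, w: 0, x: 1, y (λ-bound): 2
left-to-right use order: x, y, y
typing: ✓ — Str → Str
ordered ✗ (repeated use of y ×2; u, w left unused)
linear ✗ (repeated use of y ×2; u, w left unused)
affine ✗ (repeated use of y ×2)
relevant ✗ (u, w left unused)
unrestricted ✓ (well-typed at Str → Str; no restrictions here)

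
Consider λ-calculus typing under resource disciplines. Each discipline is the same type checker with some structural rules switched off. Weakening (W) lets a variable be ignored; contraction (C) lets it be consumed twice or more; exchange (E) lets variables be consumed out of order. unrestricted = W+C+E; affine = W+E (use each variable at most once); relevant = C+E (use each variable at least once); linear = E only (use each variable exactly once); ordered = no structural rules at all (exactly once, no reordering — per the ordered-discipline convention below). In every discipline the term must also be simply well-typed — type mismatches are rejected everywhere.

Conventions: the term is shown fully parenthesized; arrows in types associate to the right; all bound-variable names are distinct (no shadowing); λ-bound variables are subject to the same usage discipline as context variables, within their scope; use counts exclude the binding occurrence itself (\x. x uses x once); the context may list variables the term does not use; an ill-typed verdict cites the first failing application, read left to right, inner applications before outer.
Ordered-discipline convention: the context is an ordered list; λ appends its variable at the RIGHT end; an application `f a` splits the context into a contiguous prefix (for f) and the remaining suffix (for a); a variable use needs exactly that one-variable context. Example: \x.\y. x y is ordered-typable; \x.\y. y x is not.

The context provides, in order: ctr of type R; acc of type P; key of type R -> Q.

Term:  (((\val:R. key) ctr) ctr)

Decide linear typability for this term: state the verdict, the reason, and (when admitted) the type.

no — ctr ×2 used more than once (contraction); acc, val never used (weakening)
counts: ctr=2, acc=0, key=1, val [bound]=0
order of uses: key, ctr, ctr
typing: ✓ — Q
all disciplines: ordered ✗, linear ✗, affine ✗, relevant ✗, unrestricted ✓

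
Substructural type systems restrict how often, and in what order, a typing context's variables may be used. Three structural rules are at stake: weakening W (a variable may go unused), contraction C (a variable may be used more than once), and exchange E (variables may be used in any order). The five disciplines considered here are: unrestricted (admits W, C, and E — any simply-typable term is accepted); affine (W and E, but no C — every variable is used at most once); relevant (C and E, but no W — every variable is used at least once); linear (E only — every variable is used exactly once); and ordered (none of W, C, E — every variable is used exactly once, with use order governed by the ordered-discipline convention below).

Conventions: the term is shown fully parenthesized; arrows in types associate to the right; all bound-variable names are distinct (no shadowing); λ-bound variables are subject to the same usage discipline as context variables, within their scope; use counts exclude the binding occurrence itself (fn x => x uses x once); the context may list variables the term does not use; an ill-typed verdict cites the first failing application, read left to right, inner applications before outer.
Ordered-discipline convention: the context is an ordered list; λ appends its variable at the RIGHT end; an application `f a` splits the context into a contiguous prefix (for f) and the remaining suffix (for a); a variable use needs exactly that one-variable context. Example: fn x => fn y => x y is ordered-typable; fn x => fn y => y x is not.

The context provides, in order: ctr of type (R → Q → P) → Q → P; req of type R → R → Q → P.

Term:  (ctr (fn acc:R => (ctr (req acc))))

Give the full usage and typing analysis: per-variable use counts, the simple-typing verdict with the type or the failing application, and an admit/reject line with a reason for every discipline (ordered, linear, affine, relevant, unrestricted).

counts: ctr: 2×, req: 1×, acc (bound): 1×
left-to-right use order: ctr, ctr, req, acc
typing: the term checks, with type Q → P
ordered ✗ (uses contraction: ctr ×2)
linear ✗ (uses contraction: ctr ×2)
affine ✗ (uses contraction: ctr ×2)
relevant ✓ (every one of ctr, req, acc appears)
unrestricted ✓ (simply typable at Q → P; W, C, E all held)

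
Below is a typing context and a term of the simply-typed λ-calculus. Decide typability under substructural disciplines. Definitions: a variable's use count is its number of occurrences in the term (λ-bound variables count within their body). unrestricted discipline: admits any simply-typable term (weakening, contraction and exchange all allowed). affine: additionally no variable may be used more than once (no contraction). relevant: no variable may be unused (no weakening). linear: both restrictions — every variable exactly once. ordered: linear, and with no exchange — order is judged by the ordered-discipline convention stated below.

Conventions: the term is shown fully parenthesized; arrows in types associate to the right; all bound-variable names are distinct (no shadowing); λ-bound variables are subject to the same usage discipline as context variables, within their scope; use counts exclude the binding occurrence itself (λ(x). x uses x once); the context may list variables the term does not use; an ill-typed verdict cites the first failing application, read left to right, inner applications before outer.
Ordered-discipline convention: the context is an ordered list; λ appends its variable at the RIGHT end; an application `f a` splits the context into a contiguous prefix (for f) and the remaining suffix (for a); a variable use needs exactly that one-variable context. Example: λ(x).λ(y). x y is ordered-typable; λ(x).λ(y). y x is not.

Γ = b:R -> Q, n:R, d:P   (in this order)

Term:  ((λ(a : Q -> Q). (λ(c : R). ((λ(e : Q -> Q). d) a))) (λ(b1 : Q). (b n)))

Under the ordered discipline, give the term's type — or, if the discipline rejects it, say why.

not well-typed under ordered — unused: c, e, b1 — weakening required
use counts: b=1, n=1, d=1, a [bound]=1, c [bound]=0, e [bound]=0, b1 [bound]=0
left-to-right use order: d, a, b, n
typing: the term checks, with type R -> P
across the five disciplines: ordered ✗; linear ✗; affine ✓; relevant ✗; unrestricted ✓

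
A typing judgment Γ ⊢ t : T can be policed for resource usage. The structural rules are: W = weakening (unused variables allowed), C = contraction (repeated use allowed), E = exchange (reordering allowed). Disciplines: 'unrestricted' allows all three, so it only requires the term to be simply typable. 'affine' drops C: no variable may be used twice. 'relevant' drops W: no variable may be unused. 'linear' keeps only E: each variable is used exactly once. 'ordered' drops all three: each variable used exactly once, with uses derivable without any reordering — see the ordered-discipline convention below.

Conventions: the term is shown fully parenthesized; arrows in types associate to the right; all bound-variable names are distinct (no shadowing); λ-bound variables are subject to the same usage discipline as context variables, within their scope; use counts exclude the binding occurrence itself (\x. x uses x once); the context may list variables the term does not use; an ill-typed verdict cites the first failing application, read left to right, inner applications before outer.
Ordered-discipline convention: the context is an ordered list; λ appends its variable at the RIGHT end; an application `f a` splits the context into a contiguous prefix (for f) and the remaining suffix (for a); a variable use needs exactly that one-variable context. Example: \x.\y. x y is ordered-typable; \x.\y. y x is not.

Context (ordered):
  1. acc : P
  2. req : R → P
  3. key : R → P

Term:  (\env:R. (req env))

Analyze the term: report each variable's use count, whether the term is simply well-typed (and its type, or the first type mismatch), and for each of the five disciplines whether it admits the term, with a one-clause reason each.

variable uses: acc ×0, req ×1, key ×0, env [bound] ×1
left-to-right use order: req, env
typing: the term checks, with type R → P
ordered ✗ (acc, key never used (weakening))
linear ✗ (acc, key never used (weakening))
affine ✓ (none of acc, req, key, env used more than once)
relevant ✗ (acc, key never used (weakening))
unrestricted ✓ (typability at R → P is all that's needed)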